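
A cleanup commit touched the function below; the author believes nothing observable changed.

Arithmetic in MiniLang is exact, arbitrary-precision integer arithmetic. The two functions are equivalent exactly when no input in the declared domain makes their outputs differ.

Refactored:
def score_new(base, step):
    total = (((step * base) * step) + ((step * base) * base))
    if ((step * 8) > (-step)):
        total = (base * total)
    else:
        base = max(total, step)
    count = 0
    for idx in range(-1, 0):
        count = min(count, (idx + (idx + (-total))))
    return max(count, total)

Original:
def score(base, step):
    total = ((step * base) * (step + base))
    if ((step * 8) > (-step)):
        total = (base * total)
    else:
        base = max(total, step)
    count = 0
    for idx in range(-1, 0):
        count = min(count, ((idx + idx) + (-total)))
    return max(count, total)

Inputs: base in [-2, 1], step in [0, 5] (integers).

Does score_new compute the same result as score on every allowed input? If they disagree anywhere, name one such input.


Comparing the listings, the differences include: arithmetic usage differs.
Tracing base=1, step=4: score: total becomes 20; next ((step * 8) > (-step)) evaluates to true; next total becomes 20; next count becomes 0; next at idx=-1:; next count becomes -22; next final value 20 | score_new: total becomes 20; next ((step * 8) > (-step)) evaluates to true; next total becomes 20; next count becomes 0; next at idx=-1:; next count becomes -22; next final value 20 — matching result 20.
An exhaustive pass over the 24 declared inputs shows identical outputs.
verdict: equivalent


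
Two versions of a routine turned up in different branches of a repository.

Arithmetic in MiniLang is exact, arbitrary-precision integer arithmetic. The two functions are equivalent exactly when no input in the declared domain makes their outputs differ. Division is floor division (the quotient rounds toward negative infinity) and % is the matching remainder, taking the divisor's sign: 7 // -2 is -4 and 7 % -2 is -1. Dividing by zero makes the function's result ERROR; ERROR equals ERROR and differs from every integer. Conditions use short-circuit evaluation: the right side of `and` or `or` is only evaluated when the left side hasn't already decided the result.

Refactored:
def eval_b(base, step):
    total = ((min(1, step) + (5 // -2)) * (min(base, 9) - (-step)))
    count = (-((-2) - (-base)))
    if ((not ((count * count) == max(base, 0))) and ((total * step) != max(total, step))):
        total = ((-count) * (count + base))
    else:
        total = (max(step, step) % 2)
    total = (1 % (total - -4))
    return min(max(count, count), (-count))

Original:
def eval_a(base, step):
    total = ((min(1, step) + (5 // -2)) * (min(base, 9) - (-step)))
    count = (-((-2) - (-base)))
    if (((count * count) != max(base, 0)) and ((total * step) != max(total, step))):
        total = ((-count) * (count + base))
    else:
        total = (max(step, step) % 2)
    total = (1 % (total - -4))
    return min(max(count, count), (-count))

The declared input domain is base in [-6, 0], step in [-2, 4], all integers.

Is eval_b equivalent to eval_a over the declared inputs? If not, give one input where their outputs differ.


The two are interchangeable: boolean connective usage differs; and comparison usage differs, and every declared input agrees.
Tracing base=-4, step=4: eval_a: total := 0 | count := 6 | (((count * count) != max(base, 0)) and ((total * step) != max(total, step))): true | total := -12 | total := -7 | result -6 | eval_b: total := 0 | count := 6 | ((not ((count * count) == max(base, 0))) and ((total * step) != max(total, step))): true | total := -12 | total := -7 | result -6 — matching result -6.
Checked all 49 inputs in the declared domain: the outputs agree on every one.
verdict: equivalent


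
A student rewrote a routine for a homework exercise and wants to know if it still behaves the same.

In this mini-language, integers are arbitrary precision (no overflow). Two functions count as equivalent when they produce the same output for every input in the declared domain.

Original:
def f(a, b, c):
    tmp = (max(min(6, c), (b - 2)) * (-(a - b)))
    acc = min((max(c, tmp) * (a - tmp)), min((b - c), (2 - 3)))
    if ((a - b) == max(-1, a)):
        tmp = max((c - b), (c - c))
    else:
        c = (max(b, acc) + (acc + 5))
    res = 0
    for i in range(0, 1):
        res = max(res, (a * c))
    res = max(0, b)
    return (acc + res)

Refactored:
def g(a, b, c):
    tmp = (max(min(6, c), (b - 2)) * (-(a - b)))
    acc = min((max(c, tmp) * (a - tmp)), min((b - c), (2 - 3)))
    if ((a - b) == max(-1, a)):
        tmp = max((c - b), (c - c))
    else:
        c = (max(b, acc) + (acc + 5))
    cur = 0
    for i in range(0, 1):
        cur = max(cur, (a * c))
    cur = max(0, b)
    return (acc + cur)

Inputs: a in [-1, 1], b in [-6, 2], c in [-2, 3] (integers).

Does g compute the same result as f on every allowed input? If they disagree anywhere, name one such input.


Behavior is preserved: although local variable names differ, the outputs never diverge.
Spot check at a=-1, b=1, c=1 — f: tmp=2, then acc=-6, then ((a - b) == max(-1, a)) is false, then c=0, then res=0, then (i=0), then res=0, then res=1, then returns -5. g: tmp=2, then acc=-6, then ((a - b) == max(-1, a)) is false, then c=0, then cur=0, then (i=0), then cur=0, then cur=1, then returns -5. Both give -5.
Sweeping the whole domain (162 inputs) finds no disagreement.
verdict: equivalent


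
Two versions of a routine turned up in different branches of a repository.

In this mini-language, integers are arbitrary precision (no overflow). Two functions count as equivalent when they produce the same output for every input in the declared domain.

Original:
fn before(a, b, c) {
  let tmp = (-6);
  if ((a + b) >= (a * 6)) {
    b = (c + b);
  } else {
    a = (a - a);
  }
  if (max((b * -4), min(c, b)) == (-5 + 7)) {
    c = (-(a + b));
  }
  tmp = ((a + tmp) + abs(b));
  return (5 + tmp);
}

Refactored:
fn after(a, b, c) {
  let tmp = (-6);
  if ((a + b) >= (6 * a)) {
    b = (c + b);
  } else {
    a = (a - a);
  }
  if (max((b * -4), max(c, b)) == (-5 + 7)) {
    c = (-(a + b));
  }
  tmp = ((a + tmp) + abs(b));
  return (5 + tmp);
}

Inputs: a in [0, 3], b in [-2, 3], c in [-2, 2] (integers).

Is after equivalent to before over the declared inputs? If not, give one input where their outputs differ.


The one real change (`min(c, b)` became `max(c, b)`) has no effect anywhere in the declared ranges.
As a probe, take a=2, b=2, c=-1: before runs tmp becomes -6; next ((a + b) >= (a * 6)) evaluates to false; next a becomes 0; next (max((b * -4), min(c, b)) == (-5 + 7)) evaluates to false; next tmp becomes -4; next final value 1; after runs tmp becomes -6; next ((a + b) >= (6 * a)) evaluates to false; next a becomes 0; next (max((b * -4), max(c, b)) == (-5 + 7)) evaluates to true; next c becomes -2; next tmp becomes -4; next final value 1; both end at 1.
Every one of the 120 inputs gives matching results.
verdict: equivalent


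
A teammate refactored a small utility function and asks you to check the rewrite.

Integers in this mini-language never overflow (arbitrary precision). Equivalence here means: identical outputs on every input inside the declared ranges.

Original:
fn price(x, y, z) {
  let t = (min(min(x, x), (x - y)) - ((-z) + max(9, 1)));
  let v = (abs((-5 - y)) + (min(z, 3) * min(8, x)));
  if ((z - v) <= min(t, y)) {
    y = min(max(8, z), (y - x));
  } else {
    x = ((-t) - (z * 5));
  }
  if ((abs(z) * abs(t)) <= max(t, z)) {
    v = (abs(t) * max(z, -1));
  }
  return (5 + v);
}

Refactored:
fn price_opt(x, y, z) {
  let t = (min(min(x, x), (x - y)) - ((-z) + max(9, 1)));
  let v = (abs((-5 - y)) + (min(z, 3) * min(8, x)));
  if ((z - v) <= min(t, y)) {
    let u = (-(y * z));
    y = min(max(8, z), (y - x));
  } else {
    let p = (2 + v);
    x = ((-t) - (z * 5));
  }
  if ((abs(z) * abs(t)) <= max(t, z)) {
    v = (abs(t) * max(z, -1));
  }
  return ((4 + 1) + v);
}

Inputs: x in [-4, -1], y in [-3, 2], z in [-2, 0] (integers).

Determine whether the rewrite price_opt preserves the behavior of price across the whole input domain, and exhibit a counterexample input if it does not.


The two are interchangeable: arithmetic usage differs; also constant usage differs; also local variable names differ; also statement counts differ, and every declared input agrees.
One worked example (x=-2, y=2, z=-1) — price: t = -14; v = 9; ((z - v) <= min(t, y)) -> false; x = 19; ((abs(z) * abs(t)) <= max(t, z)) -> false; return 14; price_opt: t = -14; v = 9; ((z - v) <= min(t, y)) -> false; p = 11; x = 19; ((abs(z) * abs(t)) <= max(t, z)) -> false; return 14; agreement on 14.
Every one of the 72 inputs gives matching results.
verdict: equivalent


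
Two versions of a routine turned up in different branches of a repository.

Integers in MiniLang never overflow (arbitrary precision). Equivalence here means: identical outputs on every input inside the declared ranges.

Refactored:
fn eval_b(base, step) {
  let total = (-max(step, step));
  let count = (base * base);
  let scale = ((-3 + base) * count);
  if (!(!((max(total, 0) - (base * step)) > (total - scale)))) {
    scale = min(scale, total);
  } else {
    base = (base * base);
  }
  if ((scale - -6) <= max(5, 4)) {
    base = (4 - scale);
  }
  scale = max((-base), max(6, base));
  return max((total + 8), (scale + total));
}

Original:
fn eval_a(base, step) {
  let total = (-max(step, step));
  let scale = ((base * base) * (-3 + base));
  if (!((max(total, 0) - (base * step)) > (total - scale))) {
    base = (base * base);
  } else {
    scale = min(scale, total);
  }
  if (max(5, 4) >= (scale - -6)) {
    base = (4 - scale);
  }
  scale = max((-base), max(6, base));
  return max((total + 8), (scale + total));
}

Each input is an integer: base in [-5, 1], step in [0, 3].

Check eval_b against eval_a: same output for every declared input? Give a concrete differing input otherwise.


Reading the diff, among the changes: comparison usage differs; also local variable names differ; also statement counts differ; also boolean connective usage differs.
One worked example (base=-4, step=1) — eval_a: total=-1, then scale=-112, then (!((max(total, 0) - (base * step)) > (total - scale))) is true, then base=16, then (max(5, 4) >= (scale - -6)) is true, then base=116, then scale=116, then returns 115; eval_b: total=-1, then count=16, then scale=-112, then (!(!((max(total, 0) - (base * step)) > (total - scale)))) is false, then base=16, then ((scale - -6) <= max(5, 4)) is true, then base=116, then scale=116, then returns 115; agreement on 115.
Checked all 28 inputs in the declared domain: the outputs agree on every one.
verdict: equivalent


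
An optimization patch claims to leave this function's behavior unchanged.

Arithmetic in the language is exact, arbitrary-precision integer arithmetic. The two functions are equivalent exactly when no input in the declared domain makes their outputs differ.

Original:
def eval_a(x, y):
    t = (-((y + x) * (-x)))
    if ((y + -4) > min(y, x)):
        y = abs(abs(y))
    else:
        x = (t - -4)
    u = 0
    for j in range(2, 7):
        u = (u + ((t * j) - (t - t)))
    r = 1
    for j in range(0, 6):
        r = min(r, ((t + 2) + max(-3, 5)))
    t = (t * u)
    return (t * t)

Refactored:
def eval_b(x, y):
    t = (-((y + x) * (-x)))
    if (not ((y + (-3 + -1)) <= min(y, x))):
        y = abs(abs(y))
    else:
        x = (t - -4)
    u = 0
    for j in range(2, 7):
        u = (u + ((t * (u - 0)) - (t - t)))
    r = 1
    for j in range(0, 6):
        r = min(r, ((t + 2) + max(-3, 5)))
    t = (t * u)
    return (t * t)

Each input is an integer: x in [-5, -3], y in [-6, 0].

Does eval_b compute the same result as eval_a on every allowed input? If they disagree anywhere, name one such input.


There is a counterexample at x=-5, y=-6: 3660250000 on one side, 0 on the other.
eval_a: t becomes 55; next ((y + -4) > min(y, x)) evaluates to false; next x becomes 59; next u becomes 0; next at j=2:; next u becomes 110; next at j=3:; next u becomes 275; next at j=4:; next u becomes 495; next at j=5:; next u becomes 770; next at j=6:; next u becomes 1100; next r becomes 1; next at j=0:; next r becomes 1; next at j=1:; next r becomes 1; next at j=2:; next r becomes 1; next at j=3:; next r becomes 1; next at j=4:; next r becomes 1; next at j=5:; next r becomes 1; next t becomes 60500; next final value 3660250000
eval_b: t becomes 55; next (not ((y + (-3 + -1)) <= min(y, x))) evaluates to false; next x becomes 59; next u becomes 0; next at j=2:; next u becomes 0; next at j=3:; next u becomes 0; next at j=4:; next u becomes 0; next at j=5:; next u becomes 0; next at j=6:; next u becomes 0; next r becomes 1; next at j=0:; next r becomes 1; next at j=1:; next r becomes 1; next at j=2:; next r becomes 1; next at j=3:; next r becomes 1; next at j=4:; next r becomes 1; next at j=5:; next r becomes 1; next t becomes 0; next final value 0
verdict: not equivalent; witness: x=-5, y=-6


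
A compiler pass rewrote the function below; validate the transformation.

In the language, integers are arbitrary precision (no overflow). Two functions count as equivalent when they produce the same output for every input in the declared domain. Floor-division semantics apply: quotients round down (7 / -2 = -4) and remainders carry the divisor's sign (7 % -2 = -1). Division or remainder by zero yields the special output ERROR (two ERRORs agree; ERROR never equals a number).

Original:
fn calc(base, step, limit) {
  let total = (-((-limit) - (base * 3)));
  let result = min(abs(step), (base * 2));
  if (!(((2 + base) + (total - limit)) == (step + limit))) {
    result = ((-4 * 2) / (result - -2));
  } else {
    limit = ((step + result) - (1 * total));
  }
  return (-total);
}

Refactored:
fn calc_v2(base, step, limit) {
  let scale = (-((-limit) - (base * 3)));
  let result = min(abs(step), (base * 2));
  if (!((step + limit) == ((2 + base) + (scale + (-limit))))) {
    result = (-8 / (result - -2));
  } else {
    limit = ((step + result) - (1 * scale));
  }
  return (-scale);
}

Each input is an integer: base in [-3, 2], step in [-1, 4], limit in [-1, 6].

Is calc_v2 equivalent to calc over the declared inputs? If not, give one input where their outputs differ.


The two are interchangeable: arithmetic usage differs, and local variable names differ, and constant usage differs, and every declared input agrees.
One worked example (base=-3, step=4, limit=-1) — calc: total := -10 | result := -6 | (!(((2 + base) + (total - limit)) == (step + limit))): true | result := 2 | result 10; calc_v2: scale := -10 | result := -6 | (!((step + limit) == ((2 + base) + (scale + (-limit))))): true | result := 2 | result 10; agreement on 10.
Checked all 288 inputs in the declared domain: the outputs agree on every one.
verdict: equivalent


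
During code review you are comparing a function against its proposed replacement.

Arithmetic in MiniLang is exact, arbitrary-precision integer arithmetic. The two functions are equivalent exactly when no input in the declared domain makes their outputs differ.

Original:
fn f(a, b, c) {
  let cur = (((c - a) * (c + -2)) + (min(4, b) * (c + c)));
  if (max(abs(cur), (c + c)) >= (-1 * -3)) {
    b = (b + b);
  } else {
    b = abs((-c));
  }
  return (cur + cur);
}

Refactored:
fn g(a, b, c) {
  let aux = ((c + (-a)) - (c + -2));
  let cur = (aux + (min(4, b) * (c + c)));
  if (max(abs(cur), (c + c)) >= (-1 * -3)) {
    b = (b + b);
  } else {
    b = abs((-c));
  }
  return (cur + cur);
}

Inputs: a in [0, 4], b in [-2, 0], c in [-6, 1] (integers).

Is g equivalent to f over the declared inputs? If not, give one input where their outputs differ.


Consider the input a=0, b=-2, c=-6.
f: cur = 72; (max(abs(cur), (c + c)) >= (-1 * -3)) -> true; b = -4; return 144
g: aux = 2; cur = 26; (max(abs(cur), (c + c)) >= (-1 * -3)) -> true; b = -4; return 52
144 against 52: the behavior changed.
verdict: not equivalent; witness: a=0, b=-2, c=-6


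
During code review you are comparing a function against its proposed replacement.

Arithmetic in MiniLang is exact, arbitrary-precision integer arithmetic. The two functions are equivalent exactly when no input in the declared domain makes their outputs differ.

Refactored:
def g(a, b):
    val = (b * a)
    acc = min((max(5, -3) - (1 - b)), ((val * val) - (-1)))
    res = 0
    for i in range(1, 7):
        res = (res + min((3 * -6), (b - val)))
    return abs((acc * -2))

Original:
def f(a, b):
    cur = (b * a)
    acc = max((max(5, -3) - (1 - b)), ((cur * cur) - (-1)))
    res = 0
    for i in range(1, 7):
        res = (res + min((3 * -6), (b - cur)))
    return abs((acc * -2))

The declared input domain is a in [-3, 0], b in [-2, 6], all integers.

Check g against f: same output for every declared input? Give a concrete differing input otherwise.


Consider the input a=-3, b=-2.
f: cur=6, then acc=37, then res=0, then (i=1), then res=-18, then (i=2), then res=-36, then (i=3), then res=-54, then (i=4), then res=-72, then (i=5), then res=-90, then (i=6), then res=-108, then returns 74
g: val=6, then acc=2, then res=0, then (i=1), then res=-18, then (i=2), then res=-36, then (i=3), then res=-54, then (i=4), then res=-72, then (i=5), then res=-90, then (i=6), then res=-108, then returns 4
74 against 4: the behavior changed.
verdict: not equivalent; witness: a=-3, b=-2


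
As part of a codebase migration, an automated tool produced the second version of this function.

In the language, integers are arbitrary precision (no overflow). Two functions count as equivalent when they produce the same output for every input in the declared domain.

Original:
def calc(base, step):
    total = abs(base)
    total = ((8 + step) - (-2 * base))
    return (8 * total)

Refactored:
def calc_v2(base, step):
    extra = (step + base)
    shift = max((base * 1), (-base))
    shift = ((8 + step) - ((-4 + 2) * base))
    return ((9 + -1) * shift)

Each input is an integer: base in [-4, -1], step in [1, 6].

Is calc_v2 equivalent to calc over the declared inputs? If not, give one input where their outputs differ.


Reading the diff, among the changes: constant usage differs, local variable names differ, arithmetic usage differs, min/max/abs usage differs, statement counts differ.
One worked example (base=-1, step=3) — calc: total = 1; total = 9; return 72; calc_v2: extra = 2; shift = 1; shift = 9; return 72; agreement on 72.
Across all 24 domain points the two functions coincide.
verdict: equivalent


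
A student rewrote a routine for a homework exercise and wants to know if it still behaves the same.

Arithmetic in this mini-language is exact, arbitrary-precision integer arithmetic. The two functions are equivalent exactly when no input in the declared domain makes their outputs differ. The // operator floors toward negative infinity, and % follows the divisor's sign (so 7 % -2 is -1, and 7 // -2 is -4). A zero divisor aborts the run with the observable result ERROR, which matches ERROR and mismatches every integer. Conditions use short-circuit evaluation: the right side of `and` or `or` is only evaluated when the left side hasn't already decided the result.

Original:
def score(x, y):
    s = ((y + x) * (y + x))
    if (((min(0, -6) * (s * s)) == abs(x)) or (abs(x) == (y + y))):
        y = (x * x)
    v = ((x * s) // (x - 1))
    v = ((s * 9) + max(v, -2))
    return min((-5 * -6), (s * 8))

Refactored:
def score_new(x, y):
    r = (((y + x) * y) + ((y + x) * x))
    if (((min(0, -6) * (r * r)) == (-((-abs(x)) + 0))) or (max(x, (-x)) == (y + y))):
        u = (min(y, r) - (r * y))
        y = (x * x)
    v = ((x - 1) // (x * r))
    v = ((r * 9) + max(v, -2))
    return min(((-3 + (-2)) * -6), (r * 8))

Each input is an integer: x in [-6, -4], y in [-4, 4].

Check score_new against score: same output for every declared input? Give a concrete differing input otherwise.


Consider the input x=-4, y=4.
score: s becomes 0; next (((min(0, -6) * (s * s)) == abs(x)) or (abs(x) == (y + y))) evaluates to false; next v becomes 0; next v becomes 0; next final value 0
score_new: r becomes 0; next (((min(0, -6) * (r * r)) == (-((-abs(x)) + 0))) or (max(x, (-x)) == (y + y))) evaluates to false; next hits division by zero so the output is ERROR
0 and ERROR differ, so these are not the same function on this domain.
verdict: not equivalent; witness: x=-4, y=4


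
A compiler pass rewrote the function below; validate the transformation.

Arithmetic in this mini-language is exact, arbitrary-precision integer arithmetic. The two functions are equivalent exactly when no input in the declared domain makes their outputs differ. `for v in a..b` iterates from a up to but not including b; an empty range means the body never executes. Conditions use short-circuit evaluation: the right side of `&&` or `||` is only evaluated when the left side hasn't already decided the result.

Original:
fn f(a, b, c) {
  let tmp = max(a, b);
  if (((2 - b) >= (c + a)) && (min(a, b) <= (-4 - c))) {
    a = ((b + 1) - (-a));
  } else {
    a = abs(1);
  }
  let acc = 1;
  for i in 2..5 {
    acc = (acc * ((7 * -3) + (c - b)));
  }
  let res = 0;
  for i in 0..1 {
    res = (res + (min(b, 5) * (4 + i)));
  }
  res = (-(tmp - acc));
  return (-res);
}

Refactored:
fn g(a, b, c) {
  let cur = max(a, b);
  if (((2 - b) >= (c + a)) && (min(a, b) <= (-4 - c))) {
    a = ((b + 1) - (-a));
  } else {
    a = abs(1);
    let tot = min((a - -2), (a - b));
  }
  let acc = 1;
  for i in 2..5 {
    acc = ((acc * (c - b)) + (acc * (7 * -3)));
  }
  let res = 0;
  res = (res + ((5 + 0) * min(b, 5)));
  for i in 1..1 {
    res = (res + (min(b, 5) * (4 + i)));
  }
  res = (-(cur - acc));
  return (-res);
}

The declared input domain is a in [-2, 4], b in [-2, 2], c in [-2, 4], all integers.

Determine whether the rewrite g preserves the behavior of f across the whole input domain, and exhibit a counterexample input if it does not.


The suspicious edit (`4` became `5`) never changes the result for any input inside the declared domain.
Tracing a=3, b=-1, c=-1: f: tmp becomes 3; next (((2 - b) >= (c + a)) && (min(a, b) <= (-4 - c))) evaluates to false; next a becomes 1; next acc becomes 1; next at i=2:; next acc becomes -21; next at i=3:; next acc becomes 441; next at i=4:; next acc becomes -9261; next res becomes 0; next at i=0:; next res becomes -4; next res becomes -9264; next final value 9264 | g: cur becomes 3; next (((2 - b) >= (c + a)) && (min(a, b) <= (-4 - c))) evaluates to false; next a becomes 1; next tot becomes 2; next acc becomes 1; next at i=2:; next acc becomes -21; next at i=3:; next acc becomes 441; next at i=4:; next acc becomes -9261; next res becomes 0; next res becomes -5; next i never enters its loop body; next res becomes -9264; next final value 9264 — matching result 9264.
Across all 245 domain points the two functions coincide.
verdict: equivalent


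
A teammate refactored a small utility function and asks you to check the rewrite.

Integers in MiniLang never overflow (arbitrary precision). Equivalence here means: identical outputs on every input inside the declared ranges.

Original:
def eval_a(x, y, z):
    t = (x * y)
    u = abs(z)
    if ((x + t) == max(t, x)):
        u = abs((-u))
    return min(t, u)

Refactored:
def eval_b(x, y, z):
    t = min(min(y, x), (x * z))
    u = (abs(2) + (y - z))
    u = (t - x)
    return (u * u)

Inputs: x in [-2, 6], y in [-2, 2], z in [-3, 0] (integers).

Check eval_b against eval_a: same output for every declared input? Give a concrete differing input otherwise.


At x=-2, y=-2, z=-3: eval_a gives 3, eval_b gives 0.
verdict: not equivalent; witness: x=-2, y=-2, z=-3


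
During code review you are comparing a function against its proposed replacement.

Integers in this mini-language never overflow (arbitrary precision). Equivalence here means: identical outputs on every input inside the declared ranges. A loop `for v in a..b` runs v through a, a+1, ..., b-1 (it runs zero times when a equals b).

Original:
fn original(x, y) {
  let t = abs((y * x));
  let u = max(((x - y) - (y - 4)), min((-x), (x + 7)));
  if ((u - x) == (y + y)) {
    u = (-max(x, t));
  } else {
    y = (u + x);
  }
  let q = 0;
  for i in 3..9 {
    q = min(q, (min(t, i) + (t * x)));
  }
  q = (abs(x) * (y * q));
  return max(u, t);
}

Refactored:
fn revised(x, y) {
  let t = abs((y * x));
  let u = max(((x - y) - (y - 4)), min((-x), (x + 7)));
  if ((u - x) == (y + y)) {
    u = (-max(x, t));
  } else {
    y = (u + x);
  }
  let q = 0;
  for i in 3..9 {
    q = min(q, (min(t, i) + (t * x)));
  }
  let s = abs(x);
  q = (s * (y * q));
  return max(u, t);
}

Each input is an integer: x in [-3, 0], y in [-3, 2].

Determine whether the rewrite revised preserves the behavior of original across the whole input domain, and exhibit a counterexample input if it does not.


Equivalent — the differences include statement counts differ; local variable names differ, yet no declared input distinguishes the two.
Tracing x=-1, y=2: original: t=2, then u=1, then ((u - x) == (y + y)) is false, then y=0, then q=0, then (i=3), then q=0, then (i=4), then q=0, then (i=5), then q=0, then (i=6), then q=0, then (i=7), then q=0, then (i=8), then q=0, then q=0, then returns 2 | revised: t=2, then u=1, then ((u - x) == (y + y)) is false, then y=0, then q=0, then (i=3), then q=0, then (i=4), then q=0, then (i=5), then q=0, then (i=6), then q=0, then (i=7), then q=0, then (i=8), then q=0, then s=1, then q=0, then returns 2 — matching result 2.
Checked all 24 inputs in the declared domain: the outputs agree on every one.
verdict: equivalent


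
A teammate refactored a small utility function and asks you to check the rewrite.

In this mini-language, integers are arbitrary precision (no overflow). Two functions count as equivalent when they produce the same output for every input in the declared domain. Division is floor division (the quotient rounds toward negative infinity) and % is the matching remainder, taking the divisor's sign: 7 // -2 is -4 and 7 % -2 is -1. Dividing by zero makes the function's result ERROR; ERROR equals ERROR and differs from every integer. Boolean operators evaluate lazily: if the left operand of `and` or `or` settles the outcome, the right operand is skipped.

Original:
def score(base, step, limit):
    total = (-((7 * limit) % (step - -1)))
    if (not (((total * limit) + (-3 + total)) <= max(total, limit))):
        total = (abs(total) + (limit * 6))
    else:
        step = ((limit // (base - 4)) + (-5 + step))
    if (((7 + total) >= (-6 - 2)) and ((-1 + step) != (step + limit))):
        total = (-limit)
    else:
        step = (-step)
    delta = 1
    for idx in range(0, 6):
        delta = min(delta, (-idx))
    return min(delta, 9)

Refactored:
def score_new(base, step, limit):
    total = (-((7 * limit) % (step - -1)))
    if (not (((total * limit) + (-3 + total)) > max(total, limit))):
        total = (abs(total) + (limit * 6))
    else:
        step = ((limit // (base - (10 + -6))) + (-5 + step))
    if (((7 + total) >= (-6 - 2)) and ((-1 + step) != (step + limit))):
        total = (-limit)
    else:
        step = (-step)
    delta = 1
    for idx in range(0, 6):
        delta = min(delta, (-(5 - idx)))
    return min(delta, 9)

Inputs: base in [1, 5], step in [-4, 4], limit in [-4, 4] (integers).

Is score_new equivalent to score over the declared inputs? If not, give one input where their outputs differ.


Input base=4, step=-4, limit=-4: ERROR from score versus -5 from score_new.
verdict: not equivalent; witness: base=4, step=-4, limit=-4


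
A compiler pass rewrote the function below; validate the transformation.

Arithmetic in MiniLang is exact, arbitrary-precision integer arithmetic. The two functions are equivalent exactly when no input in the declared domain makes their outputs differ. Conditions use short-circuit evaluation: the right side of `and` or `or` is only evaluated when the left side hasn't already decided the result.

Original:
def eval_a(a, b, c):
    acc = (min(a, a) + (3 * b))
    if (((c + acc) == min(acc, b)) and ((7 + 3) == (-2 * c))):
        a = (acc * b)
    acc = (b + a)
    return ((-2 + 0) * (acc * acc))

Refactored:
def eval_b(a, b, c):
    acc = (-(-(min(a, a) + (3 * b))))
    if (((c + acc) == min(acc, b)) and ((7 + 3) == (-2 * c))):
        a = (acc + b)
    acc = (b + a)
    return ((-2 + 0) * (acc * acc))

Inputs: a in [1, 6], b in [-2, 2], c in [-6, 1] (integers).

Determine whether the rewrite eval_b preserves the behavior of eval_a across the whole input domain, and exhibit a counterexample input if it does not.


Not equivalent: a=1, b=2, c=-5 separates them (-512 vs -242).
eval_a: acc=7, then (((c + acc) == min(acc, b)) and ((7 + 3) == (-2 * c))) is true, then a=14, then acc=16, then returns -512
eval_b: acc=7, then (((c + acc) == min(acc, b)) and ((7 + 3) == (-2 * c))) is true, then a=9, then acc=11, then returns -242
verdict: not equivalent; witness: a=1, b=2, c=-5


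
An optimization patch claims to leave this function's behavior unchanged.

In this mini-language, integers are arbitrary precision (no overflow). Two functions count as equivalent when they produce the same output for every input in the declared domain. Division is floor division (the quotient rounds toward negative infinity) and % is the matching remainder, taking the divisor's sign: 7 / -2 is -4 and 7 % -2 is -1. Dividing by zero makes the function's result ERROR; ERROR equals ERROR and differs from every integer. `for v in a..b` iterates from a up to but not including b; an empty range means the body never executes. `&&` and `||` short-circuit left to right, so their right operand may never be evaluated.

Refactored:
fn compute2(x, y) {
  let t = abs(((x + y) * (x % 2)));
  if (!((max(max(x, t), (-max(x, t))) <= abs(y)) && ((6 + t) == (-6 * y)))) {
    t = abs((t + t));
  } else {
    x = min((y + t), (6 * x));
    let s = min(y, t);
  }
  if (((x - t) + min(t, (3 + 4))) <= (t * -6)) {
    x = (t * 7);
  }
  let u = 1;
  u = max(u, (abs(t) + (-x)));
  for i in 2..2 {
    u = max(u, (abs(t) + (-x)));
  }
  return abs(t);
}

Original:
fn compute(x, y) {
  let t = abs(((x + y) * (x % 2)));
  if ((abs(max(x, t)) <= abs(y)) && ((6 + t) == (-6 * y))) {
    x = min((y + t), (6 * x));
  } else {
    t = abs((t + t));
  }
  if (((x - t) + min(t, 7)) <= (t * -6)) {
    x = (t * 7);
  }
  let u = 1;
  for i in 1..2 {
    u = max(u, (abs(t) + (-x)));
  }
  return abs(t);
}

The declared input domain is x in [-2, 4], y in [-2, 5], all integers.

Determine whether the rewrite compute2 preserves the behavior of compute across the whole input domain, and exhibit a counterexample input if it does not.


Equivalent — the differences include loop structure differs, statement counts differ, constant usage differs, local variable names differ, arithmetic usage differs, min/max/abs usage differs, boolean connective usage differs, yet no declared input distinguishes the two.
Tracing x=2, y=5: compute: t = 0; ((abs(max(x, t)) <= abs(y)) && ((6 + t) == (-6 * y))) -> false; t = 0; (((x - t) + min(t, 7)) <= (t * -6)) -> false; u = 1; [i=1]; u = 1; return 0 | compute2: t = 0; (!((max(max(x, t), (-max(x, t))) <= abs(y)) && ((6 + t) == (-6 * y)))) -> true; t = 0; (((x - t) + min(t, (3 + 4))) <= (t * -6)) -> false; u = 1; u = 1; the i loop: no iterations; return 0 — matching result 0.
Every one of the 56 inputs gives matching results.
verdict: equivalent


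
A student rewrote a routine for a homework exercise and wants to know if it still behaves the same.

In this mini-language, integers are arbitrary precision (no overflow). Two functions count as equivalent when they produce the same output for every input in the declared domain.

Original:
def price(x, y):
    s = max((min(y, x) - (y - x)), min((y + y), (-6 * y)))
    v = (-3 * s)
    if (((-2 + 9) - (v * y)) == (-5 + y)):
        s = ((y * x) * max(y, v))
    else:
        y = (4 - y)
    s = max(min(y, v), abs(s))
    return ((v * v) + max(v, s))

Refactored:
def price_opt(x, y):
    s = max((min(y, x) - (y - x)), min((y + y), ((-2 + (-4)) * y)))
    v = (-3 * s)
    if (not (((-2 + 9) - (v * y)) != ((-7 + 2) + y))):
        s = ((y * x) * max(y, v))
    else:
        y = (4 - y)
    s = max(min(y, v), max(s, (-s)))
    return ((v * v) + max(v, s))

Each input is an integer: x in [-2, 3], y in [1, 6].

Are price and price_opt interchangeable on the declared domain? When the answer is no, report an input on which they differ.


Comparing the listings, the differences include: arithmetic usage differs; comparison usage differs; boolean connective usage differs; min/max/abs usage differs; constant usage differs.
One worked example (x=2, y=4) — price: s becomes 0; next v becomes 0; next (((-2 + 9) - (v * y)) == (-5 + y)) evaluates to false; next y becomes 0; next s becomes 0; next final value 0; price_opt: s becomes 0; next v becomes 0; next (not (((-2 + 9) - (v * y)) != ((-7 + 2) + y))) evaluates to false; next y becomes 0; next s becomes 0; next final value 0; agreement on 0.
Across all 36 domain points the two functions coincide.
verdict: equivalent


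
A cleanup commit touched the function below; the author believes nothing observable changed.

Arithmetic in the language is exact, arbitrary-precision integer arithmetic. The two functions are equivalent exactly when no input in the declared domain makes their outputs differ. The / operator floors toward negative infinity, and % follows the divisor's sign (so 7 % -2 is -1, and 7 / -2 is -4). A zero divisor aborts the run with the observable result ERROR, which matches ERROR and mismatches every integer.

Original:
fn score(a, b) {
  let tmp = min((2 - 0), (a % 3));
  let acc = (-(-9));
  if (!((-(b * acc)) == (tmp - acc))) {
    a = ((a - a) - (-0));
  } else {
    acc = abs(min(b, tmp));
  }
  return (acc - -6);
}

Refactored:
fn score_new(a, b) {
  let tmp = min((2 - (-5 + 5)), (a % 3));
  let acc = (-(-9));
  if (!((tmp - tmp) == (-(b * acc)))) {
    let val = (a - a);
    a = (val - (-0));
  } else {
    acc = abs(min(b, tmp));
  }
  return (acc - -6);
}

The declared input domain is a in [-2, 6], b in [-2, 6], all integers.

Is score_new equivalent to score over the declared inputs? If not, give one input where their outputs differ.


Not equivalent: a=-2, b=0 separates them (15 vs 6).
score: tmp := 1 | acc := 9 | (!((-(b * acc)) == (tmp - acc))): true | a := 0 | result 15
score_new: tmp := 1 | acc := 9 | (!((tmp - tmp) == (-(b * acc)))): false | acc := 0 | result 6
verdict: not equivalent; witness: a=-2, b=0


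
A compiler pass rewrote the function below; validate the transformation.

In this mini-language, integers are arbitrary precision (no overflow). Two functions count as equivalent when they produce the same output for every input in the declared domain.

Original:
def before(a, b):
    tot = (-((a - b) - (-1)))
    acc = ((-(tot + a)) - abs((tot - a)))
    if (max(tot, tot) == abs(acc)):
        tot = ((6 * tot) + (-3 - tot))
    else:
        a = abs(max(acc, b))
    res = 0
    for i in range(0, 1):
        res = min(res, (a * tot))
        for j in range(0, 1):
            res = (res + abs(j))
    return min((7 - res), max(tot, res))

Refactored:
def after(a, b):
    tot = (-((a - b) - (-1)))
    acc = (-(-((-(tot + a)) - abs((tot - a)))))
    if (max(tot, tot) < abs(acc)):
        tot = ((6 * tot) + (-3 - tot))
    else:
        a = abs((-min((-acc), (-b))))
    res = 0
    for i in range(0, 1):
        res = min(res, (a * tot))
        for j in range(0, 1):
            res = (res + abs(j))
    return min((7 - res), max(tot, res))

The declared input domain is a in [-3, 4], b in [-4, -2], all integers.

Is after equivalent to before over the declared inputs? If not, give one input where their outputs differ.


Take a=-3, b=-4.
before: tot := -2 | acc := 4 | (max(tot, tot) == abs(acc)): false | a := 4 | res := 0 | iter i=0: | res := -8 | iter j=0: | res := -8 | result -2
after: tot := -2 | acc := 4 | (max(tot, tot) < abs(acc)): true | tot := -13 | res := 0 | iter i=0: | res := 0 | iter j=0: | res := 0 | result 0
-2 and 0 differ, so these are not the same function on this domain.
verdict: not equivalent; witness: a=-3, b=-4


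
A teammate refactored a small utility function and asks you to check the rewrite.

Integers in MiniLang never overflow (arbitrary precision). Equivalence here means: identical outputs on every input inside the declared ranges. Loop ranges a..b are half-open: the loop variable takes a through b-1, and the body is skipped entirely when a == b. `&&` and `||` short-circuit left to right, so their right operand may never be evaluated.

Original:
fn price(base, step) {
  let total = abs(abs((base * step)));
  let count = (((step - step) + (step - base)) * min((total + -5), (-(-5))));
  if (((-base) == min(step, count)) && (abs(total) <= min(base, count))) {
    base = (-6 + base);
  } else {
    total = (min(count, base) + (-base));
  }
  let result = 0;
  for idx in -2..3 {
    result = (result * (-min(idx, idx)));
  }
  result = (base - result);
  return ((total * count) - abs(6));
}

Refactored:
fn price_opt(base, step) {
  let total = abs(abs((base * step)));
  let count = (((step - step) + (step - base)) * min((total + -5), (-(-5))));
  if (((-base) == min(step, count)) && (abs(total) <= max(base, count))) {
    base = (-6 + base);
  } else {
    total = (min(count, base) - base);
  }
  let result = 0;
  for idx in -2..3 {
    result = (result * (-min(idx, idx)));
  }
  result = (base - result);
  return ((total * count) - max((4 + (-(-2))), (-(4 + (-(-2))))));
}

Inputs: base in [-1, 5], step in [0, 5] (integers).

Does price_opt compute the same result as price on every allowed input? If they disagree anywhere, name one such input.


The suspicious edit (`min(base, count)` became `max(base, count)`) never changes the result for any input inside the declared domain.
Tracing base=1, step=5: price: total := 5 | count := 0 | (((-base) == min(step, count)) && (abs(total) <= min(base, count))): false | total := -1 | result := 0 | iter idx=-2: | result := 0 | iter idx=-1: | result := 0 | iter idx=0: | result := 0 | iter idx=1: | result := 0 | iter idx=2: | result := 0 | result := 1 | result -6 | price_opt: total := 5 | count := 0 | (((-base) == min(step, count)) && (abs(total) <= max(base, count))): false | total := -1 | result := 0 | iter idx=-2: | result := 0 | iter idx=-1: | result := 0 | iter idx=0: | result := 0 | iter idx=1: | result := 0 | iter idx=2: | result := 0 | result := 1 | result -6 — matching result -6.
Checked all 42 inputs in the declared domain: the outputs agree on every one.
verdict: equivalent


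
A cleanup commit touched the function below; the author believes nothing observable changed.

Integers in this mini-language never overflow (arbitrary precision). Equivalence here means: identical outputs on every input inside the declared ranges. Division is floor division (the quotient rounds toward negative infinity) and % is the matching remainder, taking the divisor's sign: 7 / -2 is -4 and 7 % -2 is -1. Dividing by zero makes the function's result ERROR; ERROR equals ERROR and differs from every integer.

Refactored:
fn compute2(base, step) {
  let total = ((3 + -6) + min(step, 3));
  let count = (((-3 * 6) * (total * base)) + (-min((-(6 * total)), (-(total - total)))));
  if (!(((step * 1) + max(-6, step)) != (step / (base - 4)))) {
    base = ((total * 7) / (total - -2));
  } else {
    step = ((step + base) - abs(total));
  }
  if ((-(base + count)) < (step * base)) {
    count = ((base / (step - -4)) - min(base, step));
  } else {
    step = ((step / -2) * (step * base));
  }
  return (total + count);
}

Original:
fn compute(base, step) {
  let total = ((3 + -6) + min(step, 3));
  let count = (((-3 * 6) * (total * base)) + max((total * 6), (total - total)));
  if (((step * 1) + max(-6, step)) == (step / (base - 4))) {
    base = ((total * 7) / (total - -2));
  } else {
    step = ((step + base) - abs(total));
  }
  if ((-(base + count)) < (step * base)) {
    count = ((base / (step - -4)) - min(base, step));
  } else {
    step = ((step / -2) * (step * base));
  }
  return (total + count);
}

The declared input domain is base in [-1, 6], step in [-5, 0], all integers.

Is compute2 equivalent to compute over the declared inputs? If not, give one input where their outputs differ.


Side by side, the visible changes include: comparison usage differs; min/max/abs usage differs; boolean connective usage differs.
Spot check at base=-1, step=0 — compute: total=-3, then count=-54, then (((step * 1) + max(-6, step)) == (step / (base - 4))) is true, then base=21, then ((-(base + count)) < (step * base)) is false, then step=0, then returns -57. compute2: total=-3, then count=-54, then (!(((step * 1) + max(-6, step)) != (step / (base - 4)))) is true, then base=21, then ((-(base + count)) < (step * base)) is false, then step=0, then returns -57. Both give -57.
Checked all 48 inputs in the declared domain: the outputs agree on every one.
verdict: equivalent
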